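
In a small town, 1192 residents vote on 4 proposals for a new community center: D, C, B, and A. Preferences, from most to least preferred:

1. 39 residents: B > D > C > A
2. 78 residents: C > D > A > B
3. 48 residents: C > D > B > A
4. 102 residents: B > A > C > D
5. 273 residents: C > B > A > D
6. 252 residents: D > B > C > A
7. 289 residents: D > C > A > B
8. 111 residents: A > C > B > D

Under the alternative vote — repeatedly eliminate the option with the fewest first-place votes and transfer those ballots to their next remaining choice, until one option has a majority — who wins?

Round 1: D 541, C 399, B 141, A 111. Eliminate A.
Round 2: D 541, C 510, B 141. Eliminate B.
Round 3: D 580, C 612. C has a majority.

C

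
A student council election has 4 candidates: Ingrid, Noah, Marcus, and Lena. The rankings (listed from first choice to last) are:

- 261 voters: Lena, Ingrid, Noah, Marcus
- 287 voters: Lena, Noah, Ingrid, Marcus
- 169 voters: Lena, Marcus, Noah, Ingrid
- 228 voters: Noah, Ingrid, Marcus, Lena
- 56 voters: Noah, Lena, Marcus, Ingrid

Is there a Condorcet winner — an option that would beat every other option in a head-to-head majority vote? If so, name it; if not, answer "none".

Lena

Lena vs Ingrid: 773–228 for Lena.
Lena vs Noah: 717–284 for Lena.
Lena vs Marcus: 773–228 for Lena.
Lena beats every other option head-to-head.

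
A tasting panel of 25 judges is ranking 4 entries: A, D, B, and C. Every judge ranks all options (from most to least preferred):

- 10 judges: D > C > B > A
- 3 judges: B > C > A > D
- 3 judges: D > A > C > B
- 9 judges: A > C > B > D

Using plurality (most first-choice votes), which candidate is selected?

D

First-place votes: A 9, D 13, B 3, C 0.
D has the most first-place votes.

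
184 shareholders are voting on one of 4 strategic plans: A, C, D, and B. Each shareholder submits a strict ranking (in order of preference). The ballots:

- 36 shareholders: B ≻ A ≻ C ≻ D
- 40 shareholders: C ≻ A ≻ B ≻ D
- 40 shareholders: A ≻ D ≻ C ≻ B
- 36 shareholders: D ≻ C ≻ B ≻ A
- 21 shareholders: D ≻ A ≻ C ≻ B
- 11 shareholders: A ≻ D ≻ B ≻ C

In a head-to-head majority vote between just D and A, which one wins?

A

Voters preferring D to A: 57; preferring A to D: 127.
A wins the head-to-head.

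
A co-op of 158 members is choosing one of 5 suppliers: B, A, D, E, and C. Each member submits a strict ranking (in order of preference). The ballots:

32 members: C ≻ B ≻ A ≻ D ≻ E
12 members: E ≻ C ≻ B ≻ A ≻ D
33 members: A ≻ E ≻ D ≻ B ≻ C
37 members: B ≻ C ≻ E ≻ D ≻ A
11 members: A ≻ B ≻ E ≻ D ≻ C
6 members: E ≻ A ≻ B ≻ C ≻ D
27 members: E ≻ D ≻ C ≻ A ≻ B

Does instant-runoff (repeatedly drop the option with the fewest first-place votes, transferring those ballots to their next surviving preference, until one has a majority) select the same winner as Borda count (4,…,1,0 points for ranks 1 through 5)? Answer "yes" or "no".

no

Instant-runoff — R1 B 37, A 44, D 0, E 45, C 32 (D out); R2 B 37, A 44, E 45, C 32 (C out); R3 B 69, A 44, E 45 (A out); R4 B 80, E 78 (B winner). Winner: B.
Borda — scores: B 346, A 297, D 227, E 375, C 335. Winner: E.
The two methods disagree.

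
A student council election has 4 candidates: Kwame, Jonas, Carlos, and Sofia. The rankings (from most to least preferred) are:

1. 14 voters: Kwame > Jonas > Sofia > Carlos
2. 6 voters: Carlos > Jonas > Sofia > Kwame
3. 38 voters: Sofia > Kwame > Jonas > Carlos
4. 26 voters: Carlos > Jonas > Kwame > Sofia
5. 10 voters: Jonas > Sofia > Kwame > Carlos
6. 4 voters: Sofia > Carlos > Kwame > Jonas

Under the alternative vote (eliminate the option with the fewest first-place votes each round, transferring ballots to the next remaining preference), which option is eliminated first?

Round 1: Kwame 14, Jonas 10, Carlos 32, Sofia 42. Eliminate Jonas.

Jonas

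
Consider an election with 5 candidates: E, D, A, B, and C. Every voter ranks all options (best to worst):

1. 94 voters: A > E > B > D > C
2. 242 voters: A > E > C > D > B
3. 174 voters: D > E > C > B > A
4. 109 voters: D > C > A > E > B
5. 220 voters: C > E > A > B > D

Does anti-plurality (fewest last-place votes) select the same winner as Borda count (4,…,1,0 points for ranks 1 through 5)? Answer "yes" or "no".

Anti-plurality — last-place votes: E 0, D 220, A 174, B 351, C 94. Winner: E.
Borda — scores: E 2299, D 1468, A 2002, B 582, C 2039. Winner: E.
The two methods agree.

yes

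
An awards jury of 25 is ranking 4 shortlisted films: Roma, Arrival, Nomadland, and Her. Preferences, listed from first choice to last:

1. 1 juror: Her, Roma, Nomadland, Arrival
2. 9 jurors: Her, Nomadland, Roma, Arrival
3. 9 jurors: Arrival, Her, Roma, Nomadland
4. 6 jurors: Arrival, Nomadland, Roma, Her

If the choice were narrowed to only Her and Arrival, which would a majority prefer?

Voters preferring Her to Arrival: 10; preferring Arrival to Her: 15.
Arrival wins the head-to-head.

Arrival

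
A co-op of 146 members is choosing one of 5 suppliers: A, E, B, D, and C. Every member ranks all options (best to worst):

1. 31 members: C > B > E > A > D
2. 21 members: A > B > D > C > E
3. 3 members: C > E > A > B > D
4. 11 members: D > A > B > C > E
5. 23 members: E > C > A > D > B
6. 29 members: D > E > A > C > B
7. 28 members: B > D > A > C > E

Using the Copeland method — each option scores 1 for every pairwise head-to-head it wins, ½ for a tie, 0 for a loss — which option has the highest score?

A: beats B, D, and C; loses to E → score 3.
E: beats A; loses to B, D, and C → score 1.
B: beats E and D; loses to A and C → score 2.
D: beats E and C; loses to A and B → score 2.
C: beats E and B; loses to A and D → score 2.
A has the best pairwise record.

A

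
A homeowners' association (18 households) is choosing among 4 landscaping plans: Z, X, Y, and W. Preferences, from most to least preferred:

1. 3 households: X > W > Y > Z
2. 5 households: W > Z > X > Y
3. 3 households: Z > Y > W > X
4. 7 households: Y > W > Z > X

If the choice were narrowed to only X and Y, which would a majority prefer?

Y

Voters preferring X to Y: 8; preferring Y to X: 10.
Y wins the head-to-head.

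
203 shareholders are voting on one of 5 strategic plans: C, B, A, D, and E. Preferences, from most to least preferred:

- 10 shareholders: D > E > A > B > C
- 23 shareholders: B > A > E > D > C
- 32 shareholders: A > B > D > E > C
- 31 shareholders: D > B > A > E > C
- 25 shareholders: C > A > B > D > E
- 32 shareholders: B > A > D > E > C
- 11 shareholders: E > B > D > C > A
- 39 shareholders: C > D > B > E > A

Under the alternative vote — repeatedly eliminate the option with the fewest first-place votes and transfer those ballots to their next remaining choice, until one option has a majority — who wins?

Round 1: C 64, B 55, A 32, D 41, E 11. Eliminate E.
Round 2: C 64, B 66, A 32, D 41. Eliminate A.
Round 3: C 64, B 98, D 41. Eliminate D.
Round 4: C 64, B 139. B has a majority.

B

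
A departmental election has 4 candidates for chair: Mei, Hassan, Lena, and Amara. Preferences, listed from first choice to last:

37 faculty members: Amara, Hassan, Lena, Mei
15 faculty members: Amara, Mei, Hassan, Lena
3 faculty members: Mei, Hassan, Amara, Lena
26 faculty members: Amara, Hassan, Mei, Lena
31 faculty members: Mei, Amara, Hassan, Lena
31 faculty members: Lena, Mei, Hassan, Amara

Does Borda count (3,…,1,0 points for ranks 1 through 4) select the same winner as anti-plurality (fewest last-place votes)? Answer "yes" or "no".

no

Borda — scores: Mei 220, Hassan 209, Lena 130, Amara 299. Winner: Amara.
Anti-plurality — last-place votes: Mei 37, Hassan 0, Lena 75, Amara 31. Winner: Hassan.
The two methods disagree.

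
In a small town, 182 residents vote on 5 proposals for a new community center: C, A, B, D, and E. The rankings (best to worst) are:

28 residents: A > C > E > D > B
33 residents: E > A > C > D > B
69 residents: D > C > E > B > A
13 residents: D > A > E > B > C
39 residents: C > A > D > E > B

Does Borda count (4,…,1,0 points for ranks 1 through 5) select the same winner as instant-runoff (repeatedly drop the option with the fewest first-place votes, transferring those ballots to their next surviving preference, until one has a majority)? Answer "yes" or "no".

yes

Borda — scores: C 513, A 367, B 82, D 467, E 391. Winner: C.
Instant-runoff — R1 C 39, A 28, B 0, D 82, E 33 (B out); R2 C 39, A 28, D 82, E 33 (A out); R3 C 67, D 82, E 33 (E out); R4 C 100, D 82 (C winner). Winner: C.
The two methods agree.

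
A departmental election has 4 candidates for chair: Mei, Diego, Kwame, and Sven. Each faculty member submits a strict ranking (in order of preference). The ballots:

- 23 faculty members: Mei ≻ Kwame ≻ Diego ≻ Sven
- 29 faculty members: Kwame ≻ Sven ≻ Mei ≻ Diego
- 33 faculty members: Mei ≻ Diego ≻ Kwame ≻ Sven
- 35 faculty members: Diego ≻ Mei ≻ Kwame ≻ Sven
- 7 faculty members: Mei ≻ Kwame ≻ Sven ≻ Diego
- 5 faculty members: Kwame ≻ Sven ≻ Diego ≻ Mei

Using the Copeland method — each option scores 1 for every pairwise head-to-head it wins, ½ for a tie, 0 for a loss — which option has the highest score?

Mei

Mei: beats Diego, Kwame, and Sven → score 3.
Diego: beats Kwame and Sven; loses to Mei → score 2.
Kwame: beats Sven; loses to Mei and Diego → score 1.
Sven: loses to Mei, Diego, and Kwame → score 0.
Mei has the best pairwise record.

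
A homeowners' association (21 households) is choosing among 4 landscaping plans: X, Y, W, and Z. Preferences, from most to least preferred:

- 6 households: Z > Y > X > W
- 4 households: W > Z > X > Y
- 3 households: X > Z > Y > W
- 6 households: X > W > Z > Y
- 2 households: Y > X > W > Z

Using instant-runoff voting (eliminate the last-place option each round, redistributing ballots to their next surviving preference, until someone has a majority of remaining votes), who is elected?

Round 1: X 9, Y 2, W 4, Z 6. Eliminate Y.
Round 2: X 11, W 4, Z 6. X has a majority.

X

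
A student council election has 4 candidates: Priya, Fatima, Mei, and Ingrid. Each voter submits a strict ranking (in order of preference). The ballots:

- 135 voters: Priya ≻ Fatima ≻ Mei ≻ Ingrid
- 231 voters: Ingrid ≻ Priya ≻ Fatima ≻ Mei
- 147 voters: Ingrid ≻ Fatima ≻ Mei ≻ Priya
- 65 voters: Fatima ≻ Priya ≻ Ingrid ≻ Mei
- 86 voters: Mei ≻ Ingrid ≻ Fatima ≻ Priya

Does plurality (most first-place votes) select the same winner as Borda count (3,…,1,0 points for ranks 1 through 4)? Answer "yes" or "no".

yes

Plurality — first-place votes: Priya 135, Fatima 65, Mei 86, Ingrid 378. Winner: Ingrid.
Borda — scores: Priya 997, Fatima 1076, Mei 540, Ingrid 1371. Winner: Ingrid.
The two methods agree.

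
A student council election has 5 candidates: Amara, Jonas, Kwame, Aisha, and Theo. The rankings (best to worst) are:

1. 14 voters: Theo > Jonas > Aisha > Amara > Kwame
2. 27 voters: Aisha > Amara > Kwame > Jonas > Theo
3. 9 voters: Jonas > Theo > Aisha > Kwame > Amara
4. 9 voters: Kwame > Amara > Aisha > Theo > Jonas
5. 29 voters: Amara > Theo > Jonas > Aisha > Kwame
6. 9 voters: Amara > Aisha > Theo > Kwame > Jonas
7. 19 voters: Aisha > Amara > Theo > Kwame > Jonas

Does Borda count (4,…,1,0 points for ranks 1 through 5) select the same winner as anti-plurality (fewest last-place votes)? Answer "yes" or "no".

no

Borda — scores: Amara 331, Jonas 163, Kwame 127, Aisha 304, Theo 235. Winner: Amara.
Anti-plurality — last-place votes: Amara 9, Jonas 37, Kwame 43, Aisha 0, Theo 27. Winner: Aisha.
The two methods disagree.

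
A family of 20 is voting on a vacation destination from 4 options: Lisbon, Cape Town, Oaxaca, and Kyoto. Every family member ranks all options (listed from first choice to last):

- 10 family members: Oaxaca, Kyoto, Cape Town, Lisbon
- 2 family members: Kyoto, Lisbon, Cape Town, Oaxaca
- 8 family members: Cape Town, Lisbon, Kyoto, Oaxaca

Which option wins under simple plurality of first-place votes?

Oaxaca

First-place votes: Lisbon 0, Cape Town 8, Oaxaca 10, Kyoto 2.
Oaxaca has the most first-place votes.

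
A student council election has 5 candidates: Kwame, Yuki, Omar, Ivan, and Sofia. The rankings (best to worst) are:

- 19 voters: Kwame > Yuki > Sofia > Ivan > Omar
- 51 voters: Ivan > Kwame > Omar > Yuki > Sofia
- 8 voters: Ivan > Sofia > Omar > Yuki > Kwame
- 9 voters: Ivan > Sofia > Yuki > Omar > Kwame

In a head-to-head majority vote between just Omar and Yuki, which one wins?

Voters preferring Omar to Yuki: 59; preferring Yuki to Omar: 28.
Omar wins the head-to-head.

Omar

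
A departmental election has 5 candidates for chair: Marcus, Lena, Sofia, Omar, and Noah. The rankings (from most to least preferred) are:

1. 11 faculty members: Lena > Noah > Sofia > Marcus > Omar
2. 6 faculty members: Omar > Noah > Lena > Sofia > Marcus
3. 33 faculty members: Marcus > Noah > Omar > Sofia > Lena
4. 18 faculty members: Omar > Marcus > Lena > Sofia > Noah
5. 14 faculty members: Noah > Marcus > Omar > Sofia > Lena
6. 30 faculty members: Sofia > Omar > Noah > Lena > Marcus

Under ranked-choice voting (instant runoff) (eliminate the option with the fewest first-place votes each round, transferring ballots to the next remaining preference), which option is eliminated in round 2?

Omar

Round 1: Marcus 33, Lena 11, Sofia 30, Omar 24, Noah 14. Eliminate Lena.
Round 2: Marcus 33, Sofia 30, Omar 24, Noah 25. Eliminate Omar.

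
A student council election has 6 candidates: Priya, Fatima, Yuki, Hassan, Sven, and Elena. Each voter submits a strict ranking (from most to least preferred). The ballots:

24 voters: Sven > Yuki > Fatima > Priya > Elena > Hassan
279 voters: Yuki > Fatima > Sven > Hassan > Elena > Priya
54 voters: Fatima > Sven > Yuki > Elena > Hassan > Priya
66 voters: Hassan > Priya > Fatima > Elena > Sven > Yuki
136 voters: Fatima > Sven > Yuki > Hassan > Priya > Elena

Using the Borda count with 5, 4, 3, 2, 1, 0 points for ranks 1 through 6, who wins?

Priya: 24·2 + 279·0 + 54·0 + 66·4 + 136·1 = 448
Fatima: 24·3 + 279·4 + 54·5 + 66·3 + 136·5 = 2336
Yuki: 24·4 + 279·5 + 54·3 + 66·0 + 136·3 = 2061
Hassan: 24·0 + 279·2 + 54·1 + 66·5 + 136·2 = 1214
Sven: 24·5 + 279·3 + 54·4 + 66·1 + 136·4 = 1783
Elena: 24·1 + 279·1 + 54·2 + 66·2 + 136·0 = 543
Fatima has the highest Borda score (2336).

Fatima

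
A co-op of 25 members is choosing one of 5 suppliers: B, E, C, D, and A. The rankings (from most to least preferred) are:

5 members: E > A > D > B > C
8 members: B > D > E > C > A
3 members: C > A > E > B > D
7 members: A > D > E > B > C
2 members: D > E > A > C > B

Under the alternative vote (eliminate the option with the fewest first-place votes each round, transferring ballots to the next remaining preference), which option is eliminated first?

Round 1: B 8, E 5, C 3, D 2, A 7. Eliminate D.

D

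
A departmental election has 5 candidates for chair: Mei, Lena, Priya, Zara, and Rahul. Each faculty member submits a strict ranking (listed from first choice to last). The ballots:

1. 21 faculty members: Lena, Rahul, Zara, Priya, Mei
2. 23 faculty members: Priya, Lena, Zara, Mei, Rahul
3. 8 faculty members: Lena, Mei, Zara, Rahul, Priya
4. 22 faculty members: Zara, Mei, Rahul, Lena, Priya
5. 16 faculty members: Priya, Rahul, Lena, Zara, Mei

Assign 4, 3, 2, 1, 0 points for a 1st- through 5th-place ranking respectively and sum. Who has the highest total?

Lena

Mei: 21·0 + 23·1 + 8·3 + 22·3 + 16·0 = 113
Lena: 21·4 + 23·3 + 8·4 + 22·1 + 16·2 = 239
Priya: 21·1 + 23·4 + 8·0 + 22·0 + 16·4 = 177
Zara: 21·2 + 23·2 + 8·2 + 22·4 + 16·1 = 208
Rahul: 21·3 + 23·0 + 8·1 + 22·2 + 16·3 = 163
Lena has the highest Borda score (239).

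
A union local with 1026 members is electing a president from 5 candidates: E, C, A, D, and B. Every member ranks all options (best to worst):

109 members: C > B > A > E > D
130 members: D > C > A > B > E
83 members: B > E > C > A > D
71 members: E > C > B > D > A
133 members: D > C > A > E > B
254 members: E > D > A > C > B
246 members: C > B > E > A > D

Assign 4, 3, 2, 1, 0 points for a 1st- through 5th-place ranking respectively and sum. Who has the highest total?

C

E: 109·1 + 130·0 + 83·3 + 71·4 + 133·1 + 254·4 + 246·2 = 2283
C: 109·4 + 130·3 + 83·2 + 71·3 + 133·3 + 254·1 + 246·4 = 2842
A: 109·2 + 130·2 + 83·1 + 71·0 + 133·2 + 254·2 + 246·1 = 1581
D: 109·0 + 130·4 + 83·0 + 71·1 + 133·4 + 254·3 + 246·0 = 1885
B: 109·3 + 130·1 + 83·4 + 71·2 + 133·0 + 254·0 + 246·3 = 1669
C has the highest Borda score (2842).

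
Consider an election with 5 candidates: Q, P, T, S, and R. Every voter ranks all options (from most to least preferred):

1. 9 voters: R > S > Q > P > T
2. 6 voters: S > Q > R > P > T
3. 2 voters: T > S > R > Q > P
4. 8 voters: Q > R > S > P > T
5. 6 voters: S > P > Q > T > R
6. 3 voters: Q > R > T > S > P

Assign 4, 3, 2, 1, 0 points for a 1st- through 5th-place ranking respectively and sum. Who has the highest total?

S

Q: 9·2 + 6·3 + 2·1 + 8·4 + 6·2 + 3·4 = 94
P: 9·1 + 6·1 + 2·0 + 8·1 + 6·3 + 3·0 = 41
T: 9·0 + 6·0 + 2·4 + 8·0 + 6·1 + 3·2 = 20
S: 9·3 + 6·4 + 2·3 + 8·2 + 6·4 + 3·1 = 100
R: 9·4 + 6·2 + 2·2 + 8·3 + 6·0 + 3·3 = 85
S has the highest Borda score (100).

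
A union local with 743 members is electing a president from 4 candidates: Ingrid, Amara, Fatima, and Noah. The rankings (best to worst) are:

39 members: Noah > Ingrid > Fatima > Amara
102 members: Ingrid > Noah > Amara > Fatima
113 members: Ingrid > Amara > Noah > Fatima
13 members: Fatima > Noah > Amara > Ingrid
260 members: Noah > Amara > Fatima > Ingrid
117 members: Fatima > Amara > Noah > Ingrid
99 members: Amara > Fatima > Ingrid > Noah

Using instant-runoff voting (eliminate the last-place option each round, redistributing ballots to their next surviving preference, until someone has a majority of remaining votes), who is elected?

Noah

Round 1: Ingrid 215, Amara 99, Fatima 130, Noah 299. Eliminate Amara.
Round 2: Ingrid 215, Fatima 229, Noah 299. Eliminate Ingrid.
Round 3: Fatima 229, Noah 514. Noah has a majority.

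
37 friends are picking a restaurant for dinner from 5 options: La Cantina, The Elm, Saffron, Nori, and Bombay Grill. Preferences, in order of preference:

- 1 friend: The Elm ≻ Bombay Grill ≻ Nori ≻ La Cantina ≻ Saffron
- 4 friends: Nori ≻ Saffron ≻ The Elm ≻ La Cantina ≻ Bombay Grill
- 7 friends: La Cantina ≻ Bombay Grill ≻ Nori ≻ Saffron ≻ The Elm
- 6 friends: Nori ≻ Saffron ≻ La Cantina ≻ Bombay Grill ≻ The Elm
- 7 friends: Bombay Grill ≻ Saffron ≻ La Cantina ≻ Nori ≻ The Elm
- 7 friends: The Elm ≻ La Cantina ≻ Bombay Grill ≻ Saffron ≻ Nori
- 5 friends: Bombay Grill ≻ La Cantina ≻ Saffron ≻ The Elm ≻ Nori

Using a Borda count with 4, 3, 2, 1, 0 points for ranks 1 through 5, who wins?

La Cantina

La Cantina: 1·1 + 4·1 + 7·4 + 6·2 + 7·2 + 7·3 + 5·3 = 95
The Elm: 1·4 + 4·2 + 7·0 + 6·0 + 7·0 + 7·4 + 5·1 = 45
Saffron: 1·0 + 4·3 + 7·1 + 6·3 + 7·3 + 7·1 + 5·2 = 75
Nori: 1·2 + 4·4 + 7·2 + 6·4 + 7·1 + 7·0 + 5·0 = 63
Bombay Grill: 1·3 + 4·0 + 7·3 + 6·1 + 7·4 + 7·2 + 5·4 = 92
La Cantina has the highest Borda score (95).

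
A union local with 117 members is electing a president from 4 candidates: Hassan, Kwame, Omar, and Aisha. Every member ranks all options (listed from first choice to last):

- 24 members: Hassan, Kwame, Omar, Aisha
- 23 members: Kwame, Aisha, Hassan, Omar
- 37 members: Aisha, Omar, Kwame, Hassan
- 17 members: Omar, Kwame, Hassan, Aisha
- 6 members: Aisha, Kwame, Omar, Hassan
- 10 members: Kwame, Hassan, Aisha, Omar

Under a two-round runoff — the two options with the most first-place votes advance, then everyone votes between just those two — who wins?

Kwame

Round 1 first-place votes: Hassan 24, Kwame 33, Omar 17, Aisha 43.
Aisha and Kwame advance.
Runoff: Aisha is preferred to Kwame by 43 voters; Kwame by 74.
Kwame wins the runoff.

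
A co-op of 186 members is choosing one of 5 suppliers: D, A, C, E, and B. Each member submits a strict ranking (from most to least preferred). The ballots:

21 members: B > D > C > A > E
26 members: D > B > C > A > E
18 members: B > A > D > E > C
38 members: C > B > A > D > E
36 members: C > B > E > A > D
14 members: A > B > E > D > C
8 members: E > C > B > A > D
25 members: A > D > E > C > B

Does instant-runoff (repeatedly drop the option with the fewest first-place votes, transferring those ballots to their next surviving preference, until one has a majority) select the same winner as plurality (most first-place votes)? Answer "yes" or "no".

yes

Instant-runoff — R1 D 26, A 39, C 74, E 8, B 39 (E out); R2 D 26, A 39, C 82, B 39 (D out); R3 A 39, C 82, B 65 (A out); R4 C 107, B 79 (C winner). Winner: C.
Plurality — first-place votes: D 26, A 39, C 74, E 8, B 39. Winner: C.
The two methods agree.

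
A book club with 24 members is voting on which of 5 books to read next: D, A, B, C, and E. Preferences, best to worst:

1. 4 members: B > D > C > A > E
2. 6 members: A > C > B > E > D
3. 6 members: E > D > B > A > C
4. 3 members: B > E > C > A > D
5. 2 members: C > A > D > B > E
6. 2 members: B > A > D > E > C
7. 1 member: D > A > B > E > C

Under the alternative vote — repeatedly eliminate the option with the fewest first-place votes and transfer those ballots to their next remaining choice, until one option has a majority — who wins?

B

Round 1: D 1, A 6, B 9, C 2, E 6. Eliminate D.
Round 2: A 7, B 9, C 2, E 6. Eliminate C.
Round 3: A 9, B 9, E 6. Eliminate E.
Round 4: A 9, B 15. B has a majority.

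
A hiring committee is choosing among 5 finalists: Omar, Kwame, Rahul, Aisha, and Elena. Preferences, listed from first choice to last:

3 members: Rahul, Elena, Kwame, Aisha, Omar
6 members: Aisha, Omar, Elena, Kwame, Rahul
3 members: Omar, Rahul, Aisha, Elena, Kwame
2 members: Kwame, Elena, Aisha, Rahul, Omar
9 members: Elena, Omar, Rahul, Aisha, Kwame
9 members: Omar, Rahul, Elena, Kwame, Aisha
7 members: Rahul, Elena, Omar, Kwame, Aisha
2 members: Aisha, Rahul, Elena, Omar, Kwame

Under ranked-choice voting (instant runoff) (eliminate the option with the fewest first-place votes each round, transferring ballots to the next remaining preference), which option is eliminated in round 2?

Aisha

Round 1: Omar 12, Kwame 2, Rahul 10, Aisha 8, Elena 9. Eliminate Kwame.
Round 2: Omar 12, Rahul 10, Aisha 8, Elena 11. Eliminate Aisha.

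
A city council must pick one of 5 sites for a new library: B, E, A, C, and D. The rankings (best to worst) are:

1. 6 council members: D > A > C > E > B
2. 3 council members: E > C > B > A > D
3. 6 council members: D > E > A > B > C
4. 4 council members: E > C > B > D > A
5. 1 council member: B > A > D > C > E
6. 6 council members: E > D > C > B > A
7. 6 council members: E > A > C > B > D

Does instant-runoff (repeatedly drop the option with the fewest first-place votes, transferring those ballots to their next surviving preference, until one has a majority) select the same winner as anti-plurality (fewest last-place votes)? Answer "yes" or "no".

Instant-runoff — R1 B 1, E 19, A 0, C 0, D 12 (E winner). Winner: E.
Anti-plurality — last-place votes: B 6, E 1, A 10, C 6, D 9. Winner: E.
The two methods agree.

yes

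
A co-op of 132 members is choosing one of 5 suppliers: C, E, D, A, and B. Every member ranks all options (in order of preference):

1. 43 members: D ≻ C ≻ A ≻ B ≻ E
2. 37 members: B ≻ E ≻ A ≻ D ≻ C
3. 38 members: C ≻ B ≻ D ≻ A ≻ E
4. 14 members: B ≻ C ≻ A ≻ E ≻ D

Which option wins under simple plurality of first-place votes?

First-place votes: C 38, E 0, D 43, A 0, B 51.
B has the most first-place votes.

B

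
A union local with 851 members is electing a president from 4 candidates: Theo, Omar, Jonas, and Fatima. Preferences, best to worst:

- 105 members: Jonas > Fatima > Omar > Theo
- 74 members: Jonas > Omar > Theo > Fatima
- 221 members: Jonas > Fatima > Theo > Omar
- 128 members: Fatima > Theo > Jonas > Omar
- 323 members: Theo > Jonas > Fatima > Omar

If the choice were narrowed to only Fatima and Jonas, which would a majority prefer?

Voters preferring Fatima to Jonas: 128; preferring Jonas to Fatima: 723.
Jonas wins the head-to-head.

Jonas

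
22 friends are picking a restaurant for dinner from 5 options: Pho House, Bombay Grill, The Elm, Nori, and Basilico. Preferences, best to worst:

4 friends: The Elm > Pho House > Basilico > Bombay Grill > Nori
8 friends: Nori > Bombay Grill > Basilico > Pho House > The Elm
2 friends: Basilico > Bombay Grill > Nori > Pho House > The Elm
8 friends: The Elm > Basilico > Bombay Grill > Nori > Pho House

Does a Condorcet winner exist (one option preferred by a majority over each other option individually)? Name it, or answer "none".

The Elm

The Elm vs Pho House: 12–10 for The Elm.
The Elm vs Bombay Grill: 12–10 for The Elm.
The Elm vs Nori: 12–10 for The Elm.
The Elm vs Basilico: 12–10 for The Elm.
The Elm beats every other option head-to-head.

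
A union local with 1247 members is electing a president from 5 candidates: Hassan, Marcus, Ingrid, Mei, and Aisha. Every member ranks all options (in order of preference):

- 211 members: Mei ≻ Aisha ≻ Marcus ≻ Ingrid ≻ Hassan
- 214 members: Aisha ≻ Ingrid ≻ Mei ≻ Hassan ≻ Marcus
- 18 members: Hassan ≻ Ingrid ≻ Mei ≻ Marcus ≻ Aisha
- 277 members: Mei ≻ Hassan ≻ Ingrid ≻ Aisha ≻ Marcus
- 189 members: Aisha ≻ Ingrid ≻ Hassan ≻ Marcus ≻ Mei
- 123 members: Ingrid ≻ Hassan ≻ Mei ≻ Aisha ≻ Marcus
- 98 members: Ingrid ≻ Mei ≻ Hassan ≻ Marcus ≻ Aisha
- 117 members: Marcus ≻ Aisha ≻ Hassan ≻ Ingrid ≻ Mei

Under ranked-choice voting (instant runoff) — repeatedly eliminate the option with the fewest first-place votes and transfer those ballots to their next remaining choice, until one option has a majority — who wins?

Mei

Round 1: Hassan 18, Marcus 117, Ingrid 221, Mei 488, Aisha 403. Eliminate Hassan.
Round 2: Marcus 117, Ingrid 239, Mei 488, Aisha 403. Eliminate Marcus.
Round 3: Ingrid 239, Mei 488, Aisha 520. Eliminate Ingrid.
Round 4: Mei 727, Aisha 520. Mei has a majority.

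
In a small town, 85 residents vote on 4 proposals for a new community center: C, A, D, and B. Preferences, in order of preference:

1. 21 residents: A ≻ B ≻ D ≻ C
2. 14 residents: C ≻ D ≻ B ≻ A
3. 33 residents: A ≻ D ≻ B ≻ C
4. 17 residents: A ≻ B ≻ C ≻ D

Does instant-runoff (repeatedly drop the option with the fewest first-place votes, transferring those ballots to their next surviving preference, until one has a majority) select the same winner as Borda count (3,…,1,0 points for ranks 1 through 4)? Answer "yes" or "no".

yes

Instant-runoff — R1 C 14, A 71, D 0, B 0 (A winner). Winner: A.
Borda — scores: C 59, A 213, D 115, B 123. Winner: A.
The two methods agree.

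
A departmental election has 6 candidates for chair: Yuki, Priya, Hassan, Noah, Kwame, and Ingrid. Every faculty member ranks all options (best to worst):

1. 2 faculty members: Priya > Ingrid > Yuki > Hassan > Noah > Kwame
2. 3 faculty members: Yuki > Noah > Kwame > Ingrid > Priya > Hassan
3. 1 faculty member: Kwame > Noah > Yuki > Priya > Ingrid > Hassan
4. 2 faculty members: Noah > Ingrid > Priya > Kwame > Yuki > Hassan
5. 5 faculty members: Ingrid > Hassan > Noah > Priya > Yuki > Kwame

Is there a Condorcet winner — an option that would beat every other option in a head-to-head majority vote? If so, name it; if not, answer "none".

Ingrid

Ingrid vs Yuki: 9–4 for Ingrid.
Ingrid vs Priya: 10–3 for Ingrid.
Ingrid vs Hassan: 13–0 for Ingrid.
Ingrid vs Noah: 7–6 for Ingrid.
Ingrid vs Kwame: 9–4 for Ingrid.
Ingrid beats every other option head-to-head.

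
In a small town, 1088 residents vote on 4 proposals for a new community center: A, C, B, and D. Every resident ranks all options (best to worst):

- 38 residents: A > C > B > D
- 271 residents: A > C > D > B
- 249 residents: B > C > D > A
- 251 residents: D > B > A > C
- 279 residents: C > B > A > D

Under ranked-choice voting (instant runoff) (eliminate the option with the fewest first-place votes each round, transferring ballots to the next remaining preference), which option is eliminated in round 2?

Round 1: A 309, C 279, B 249, D 251. Eliminate B.
Round 2: A 309, C 528, D 251. Eliminate D.

D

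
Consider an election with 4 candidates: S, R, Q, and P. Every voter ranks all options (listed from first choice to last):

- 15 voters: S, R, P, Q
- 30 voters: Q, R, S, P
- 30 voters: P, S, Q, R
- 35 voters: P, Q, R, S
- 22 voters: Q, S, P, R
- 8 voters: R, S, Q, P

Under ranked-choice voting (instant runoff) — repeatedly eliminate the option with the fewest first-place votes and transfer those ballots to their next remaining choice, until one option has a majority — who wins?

P

Round 1: S 15, R 8, Q 52, P 65. Eliminate R.
Round 2: S 23, Q 52, P 65. Eliminate S.
Round 3: Q 60, P 80. P has a majority.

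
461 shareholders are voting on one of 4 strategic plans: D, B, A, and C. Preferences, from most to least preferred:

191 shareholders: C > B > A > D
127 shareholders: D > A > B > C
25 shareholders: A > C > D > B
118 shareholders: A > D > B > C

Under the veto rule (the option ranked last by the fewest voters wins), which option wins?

A

Last-place votes: D 191, B 25, A 0, C 245.
A is ranked last by the fewest voters, so A wins.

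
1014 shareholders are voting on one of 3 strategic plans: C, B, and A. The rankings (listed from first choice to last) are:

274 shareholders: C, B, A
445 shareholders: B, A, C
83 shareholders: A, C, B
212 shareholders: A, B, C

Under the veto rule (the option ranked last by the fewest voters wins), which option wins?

B

Last-place votes: C 657, B 83, A 274.
B is ranked last by the fewest voters, so B wins.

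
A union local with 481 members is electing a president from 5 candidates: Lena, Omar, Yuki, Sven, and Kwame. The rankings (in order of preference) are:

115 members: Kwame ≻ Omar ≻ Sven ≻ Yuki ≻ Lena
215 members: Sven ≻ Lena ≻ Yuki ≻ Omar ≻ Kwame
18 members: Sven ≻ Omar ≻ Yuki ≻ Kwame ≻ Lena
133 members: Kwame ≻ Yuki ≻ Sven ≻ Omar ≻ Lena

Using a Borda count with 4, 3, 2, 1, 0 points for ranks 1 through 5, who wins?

Lena: 115·0 + 215·3 + 18·0 + 133·0 = 645
Omar: 115·3 + 215·1 + 18·3 + 133·1 = 747
Yuki: 115·1 + 215·2 + 18·2 + 133·3 = 980
Sven: 115·2 + 215·4 + 18·4 + 133·2 = 1428
Kwame: 115·4 + 215·0 + 18·1 + 133·4 = 1010
Sven has the highest Borda score (1428).

Sven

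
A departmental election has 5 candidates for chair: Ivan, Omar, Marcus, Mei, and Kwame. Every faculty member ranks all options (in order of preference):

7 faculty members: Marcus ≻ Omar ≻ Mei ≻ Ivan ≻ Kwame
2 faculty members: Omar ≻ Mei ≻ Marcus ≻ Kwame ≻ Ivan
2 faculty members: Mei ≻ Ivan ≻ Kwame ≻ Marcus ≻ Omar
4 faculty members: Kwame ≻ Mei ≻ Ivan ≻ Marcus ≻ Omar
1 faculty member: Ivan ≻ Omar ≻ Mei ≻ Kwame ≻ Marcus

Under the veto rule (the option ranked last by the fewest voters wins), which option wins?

Mei

Last-place votes: Ivan 2, Omar 6, Marcus 1, Mei 0, Kwame 7.
Mei is ranked last by the fewest voters, so Mei wins.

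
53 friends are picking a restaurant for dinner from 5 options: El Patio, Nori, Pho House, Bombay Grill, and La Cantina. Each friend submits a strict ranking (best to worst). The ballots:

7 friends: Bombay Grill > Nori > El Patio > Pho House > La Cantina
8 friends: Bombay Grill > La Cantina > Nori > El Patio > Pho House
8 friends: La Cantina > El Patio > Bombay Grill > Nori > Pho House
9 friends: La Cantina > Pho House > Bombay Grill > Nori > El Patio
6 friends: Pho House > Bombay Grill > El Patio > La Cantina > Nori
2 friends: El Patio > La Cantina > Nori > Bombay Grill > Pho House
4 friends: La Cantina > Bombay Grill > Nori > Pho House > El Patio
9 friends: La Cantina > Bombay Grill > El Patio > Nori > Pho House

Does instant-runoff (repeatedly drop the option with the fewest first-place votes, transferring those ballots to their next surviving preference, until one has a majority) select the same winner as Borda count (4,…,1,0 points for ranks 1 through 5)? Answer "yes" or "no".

yes

Instant-runoff — R1 El Patio 2, Nori 0, Pho House 6, Bombay Grill 15, La Cantina 30 (La Cantina winner). Winner: La Cantina.
Borda — scores: El Patio 84, Nori 75, Pho House 62, Bombay Grill 153, La Cantina 156. Winner: La Cantina.
The two methods agree.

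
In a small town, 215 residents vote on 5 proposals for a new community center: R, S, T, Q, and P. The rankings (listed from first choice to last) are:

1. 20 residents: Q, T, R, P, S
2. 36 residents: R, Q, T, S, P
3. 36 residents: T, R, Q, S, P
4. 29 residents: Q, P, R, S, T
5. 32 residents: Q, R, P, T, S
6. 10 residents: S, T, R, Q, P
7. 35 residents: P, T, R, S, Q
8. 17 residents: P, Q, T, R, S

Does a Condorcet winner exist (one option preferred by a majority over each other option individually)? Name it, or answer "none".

Checking pairwise contests:
T beats R 118–97.
R beats S 205–10.
Q beats T 134–81.
R beats Q 117–98.
R beats P 134–81.
Every option loses at least one head-to-head, so there is no Condorcet winner.

none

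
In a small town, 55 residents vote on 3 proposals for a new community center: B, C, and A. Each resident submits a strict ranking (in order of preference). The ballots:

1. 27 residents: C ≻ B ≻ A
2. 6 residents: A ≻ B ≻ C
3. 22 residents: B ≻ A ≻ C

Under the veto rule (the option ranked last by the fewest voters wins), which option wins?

Last-place votes: B 0, C 28, A 27.
B is ranked last by the fewest voters, so B wins.

B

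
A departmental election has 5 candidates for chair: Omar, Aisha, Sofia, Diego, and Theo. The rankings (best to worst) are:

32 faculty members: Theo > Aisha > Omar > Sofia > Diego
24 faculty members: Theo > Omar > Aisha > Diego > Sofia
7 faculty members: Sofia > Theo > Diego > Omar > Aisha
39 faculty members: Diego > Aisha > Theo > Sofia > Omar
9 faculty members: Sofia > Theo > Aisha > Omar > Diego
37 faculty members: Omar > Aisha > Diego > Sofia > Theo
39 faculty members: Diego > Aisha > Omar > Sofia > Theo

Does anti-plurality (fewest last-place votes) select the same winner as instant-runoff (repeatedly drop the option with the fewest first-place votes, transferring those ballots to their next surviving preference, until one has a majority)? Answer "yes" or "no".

Anti-plurality — last-place votes: Omar 39, Aisha 7, Sofia 24, Diego 41, Theo 76. Winner: Aisha.
Instant-runoff — R1 Omar 37, Aisha 0, Sofia 16, Diego 78, Theo 56 (Aisha out); R2 Omar 37, Sofia 16, Diego 78, Theo 56 (Sofia out); R3 Omar 37, Diego 78, Theo 72 (Omar out); R4 Diego 115, Theo 72 (Diego winner). Winner: Diego.
The two methods disagree.

no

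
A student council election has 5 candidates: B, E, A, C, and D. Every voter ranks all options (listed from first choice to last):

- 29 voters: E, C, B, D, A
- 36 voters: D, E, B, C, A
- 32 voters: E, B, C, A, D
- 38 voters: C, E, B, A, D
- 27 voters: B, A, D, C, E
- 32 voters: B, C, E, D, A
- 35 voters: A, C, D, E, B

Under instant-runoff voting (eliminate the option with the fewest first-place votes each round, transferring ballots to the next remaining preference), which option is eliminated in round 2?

D

Round 1: B 59, E 61, A 35, C 38, D 36. Eliminate A.
Round 2: B 59, E 61, C 73, D 36. Eliminate D.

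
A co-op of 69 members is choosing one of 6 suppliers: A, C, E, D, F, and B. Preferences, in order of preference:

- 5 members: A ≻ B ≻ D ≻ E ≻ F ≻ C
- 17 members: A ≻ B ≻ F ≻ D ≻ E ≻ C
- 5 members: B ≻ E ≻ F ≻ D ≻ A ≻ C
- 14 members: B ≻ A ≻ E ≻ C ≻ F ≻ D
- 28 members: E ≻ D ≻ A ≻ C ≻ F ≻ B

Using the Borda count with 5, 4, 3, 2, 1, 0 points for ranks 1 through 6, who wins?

A: 5·5 + 17·5 + 5·1 + 14·4 + 28·3 = 255
C: 5·0 + 17·0 + 5·0 + 14·2 + 28·2 = 84
E: 5·2 + 17·1 + 5·4 + 14·3 + 28·5 = 229
D: 5·3 + 17·2 + 5·2 + 14·0 + 28·4 = 171
F: 5·1 + 17·3 + 5·3 + 14·1 + 28·1 = 113
B: 5·4 + 17·4 + 5·5 + 14·5 + 28·0 = 183
A has the highest Borda score (255).

A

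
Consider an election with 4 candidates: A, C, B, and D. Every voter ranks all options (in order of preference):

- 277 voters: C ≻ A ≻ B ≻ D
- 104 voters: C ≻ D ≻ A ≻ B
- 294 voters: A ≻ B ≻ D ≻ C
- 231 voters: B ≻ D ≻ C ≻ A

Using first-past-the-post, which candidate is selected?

C

First-place votes: A 294, C 381, B 231, D 0.
C has the most first-place votes.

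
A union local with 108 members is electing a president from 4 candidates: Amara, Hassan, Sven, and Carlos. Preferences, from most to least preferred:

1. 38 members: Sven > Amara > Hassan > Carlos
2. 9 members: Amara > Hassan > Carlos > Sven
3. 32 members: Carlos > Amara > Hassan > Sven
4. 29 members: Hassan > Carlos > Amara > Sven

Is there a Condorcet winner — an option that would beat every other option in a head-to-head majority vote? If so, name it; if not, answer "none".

none

Checking pairwise contests:
Carlos beats Amara 61–47.
Amara beats Hassan 79–29.
Amara beats Sven 70–38.
Hassan beats Carlos 76–32.
Every option loses at least one head-to-head, so there is no Condorcet winner.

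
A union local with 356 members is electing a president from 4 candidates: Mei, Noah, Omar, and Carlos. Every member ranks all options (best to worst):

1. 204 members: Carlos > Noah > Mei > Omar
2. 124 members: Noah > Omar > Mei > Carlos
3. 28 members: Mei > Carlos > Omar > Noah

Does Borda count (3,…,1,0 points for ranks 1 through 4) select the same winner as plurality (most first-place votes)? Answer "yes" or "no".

Borda — scores: Mei 412, Noah 780, Omar 276, Carlos 668. Winner: Noah.
Plurality — first-place votes: Mei 28, Noah 124, Omar 0, Carlos 204. Winner: Carlos.
The two methods disagree.

no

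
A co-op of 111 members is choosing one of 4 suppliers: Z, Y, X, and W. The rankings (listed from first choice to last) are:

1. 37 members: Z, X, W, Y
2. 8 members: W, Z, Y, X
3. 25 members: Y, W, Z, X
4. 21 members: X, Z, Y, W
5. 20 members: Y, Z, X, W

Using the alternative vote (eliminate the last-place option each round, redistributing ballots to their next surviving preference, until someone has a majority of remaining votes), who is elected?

Round 1: Z 37, Y 45, X 21, W 8. Eliminate W.
Round 2: Z 45, Y 45, X 21. Eliminate X.
Round 3: Z 66, Y 45. Z has a majority.

Z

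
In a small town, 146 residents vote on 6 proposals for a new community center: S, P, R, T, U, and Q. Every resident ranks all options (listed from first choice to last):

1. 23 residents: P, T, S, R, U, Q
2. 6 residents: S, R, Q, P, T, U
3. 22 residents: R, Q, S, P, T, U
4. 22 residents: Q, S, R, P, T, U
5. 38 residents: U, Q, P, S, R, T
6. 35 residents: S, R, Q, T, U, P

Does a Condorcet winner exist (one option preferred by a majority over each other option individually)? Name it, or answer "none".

none

Checking pairwise contests:
Q beats S 82–64.
S beats P 85–61.
S beats R 124–22.
S beats T 123–23.
S beats U 108–38.
R beats Q 86–60.
Every option loses at least one head-to-head, so there is no Condorcet winner.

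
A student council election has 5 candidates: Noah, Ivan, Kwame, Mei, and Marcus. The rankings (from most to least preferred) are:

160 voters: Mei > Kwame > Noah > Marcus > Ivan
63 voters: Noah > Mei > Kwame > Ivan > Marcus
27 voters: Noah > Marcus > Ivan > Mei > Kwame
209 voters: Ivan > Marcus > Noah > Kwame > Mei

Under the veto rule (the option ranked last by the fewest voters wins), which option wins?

Last-place votes: Noah 0, Ivan 160, Kwame 27, Mei 209, Marcus 63.
Noah is ranked last by the fewest voters, so Noah wins.

Noah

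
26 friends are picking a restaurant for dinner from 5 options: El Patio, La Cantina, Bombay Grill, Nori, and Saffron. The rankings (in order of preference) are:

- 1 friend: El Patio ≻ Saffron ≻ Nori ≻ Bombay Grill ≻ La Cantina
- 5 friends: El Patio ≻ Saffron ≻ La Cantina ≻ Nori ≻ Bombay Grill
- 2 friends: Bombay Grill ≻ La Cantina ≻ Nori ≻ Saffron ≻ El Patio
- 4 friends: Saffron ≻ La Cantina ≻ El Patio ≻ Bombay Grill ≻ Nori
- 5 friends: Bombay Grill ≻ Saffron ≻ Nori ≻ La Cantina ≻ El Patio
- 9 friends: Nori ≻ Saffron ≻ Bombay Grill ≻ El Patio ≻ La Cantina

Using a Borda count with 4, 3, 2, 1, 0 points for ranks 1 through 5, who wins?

El Patio: 1·4 + 5·4 + 2·0 + 4·2 + 5·0 + 9·1 = 41
La Cantina: 1·0 + 5·2 + 2·3 + 4·3 + 5·1 + 9·0 = 33
Bombay Grill: 1·1 + 5·0 + 2·4 + 4·1 + 5·4 + 9·2 = 51
Nori: 1·2 + 5·1 + 2·2 + 4·0 + 5·2 + 9·4 = 57
Saffron: 1·3 + 5·3 + 2·1 + 4·4 + 5·3 + 9·3 = 78
Saffron has the highest Borda score (78).

Saffron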